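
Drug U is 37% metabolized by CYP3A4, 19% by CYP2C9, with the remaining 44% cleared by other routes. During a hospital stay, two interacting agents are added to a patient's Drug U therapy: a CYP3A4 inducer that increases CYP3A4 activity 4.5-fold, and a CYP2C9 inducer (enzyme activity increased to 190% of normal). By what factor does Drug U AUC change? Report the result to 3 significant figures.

The CYP3A4 pathway (37% of clearance) increases to 4.5× activity: 0.37 × 4.5 = 1.665.
The CYP2C9 pathway (19% of clearance) rises to 1.9× activity: 0.19 × 1.9 = 0.361.
Non-CYP routes (44%) are unchanged.
New clearance relative to baseline: 1.665 + 0.361 + 0.44 = 2.466.
AUC ∝ 1/CL: fold-change = 1 / 2.466 = 0.406.

0.406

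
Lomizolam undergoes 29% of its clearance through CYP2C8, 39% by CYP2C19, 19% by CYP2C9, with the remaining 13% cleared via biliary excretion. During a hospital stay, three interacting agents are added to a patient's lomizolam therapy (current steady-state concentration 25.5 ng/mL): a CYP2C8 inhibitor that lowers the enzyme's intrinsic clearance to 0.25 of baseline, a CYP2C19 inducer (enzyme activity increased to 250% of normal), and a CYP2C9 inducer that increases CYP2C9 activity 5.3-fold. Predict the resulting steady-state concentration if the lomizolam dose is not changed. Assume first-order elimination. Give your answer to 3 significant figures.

The CYP2C8 pathway (29% of clearance) drops to 0.25× activity: 0.29 × 0.25 = 0.0725.
The CYP2C19 pathway (39% of clearance) is boosted to 2.5× activity: 0.39 × 2.5 = 0.975.
The CYP2C9 pathway (19% of clearance) is boosted to 5.3× activity: 0.19 × 5.3 = 1.007.
Non-CYP routes (13%) are unchanged.
Relative clearance = 0.0725 + 0.975 + 1.007 + 0.13 = 2.1845.
Steady-state concentration ∝ 1/CL: new value = 25.5 / 2.1845 = 11.7 ng/mL.

11.7 ng/mL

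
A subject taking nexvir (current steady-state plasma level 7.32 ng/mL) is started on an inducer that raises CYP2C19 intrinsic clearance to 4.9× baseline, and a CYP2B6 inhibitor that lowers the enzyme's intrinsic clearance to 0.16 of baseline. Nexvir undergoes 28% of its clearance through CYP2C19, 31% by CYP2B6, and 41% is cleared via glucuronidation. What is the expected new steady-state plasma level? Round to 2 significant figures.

CYP2C19: 0.28 × 4.9 = 1.372
CYP2B6: 0.31 × 0.16 = 0.0496
Other: 0.41 (unchanged)
CL_new/CL_old = 1.372 + 0.0496 + 0.41 = 1.8316.
New steady-state plasma level = 7.32 / 1.8316 = 4.0 ng/mL (concentration scales inversely with clearance).

4.0 ng/mL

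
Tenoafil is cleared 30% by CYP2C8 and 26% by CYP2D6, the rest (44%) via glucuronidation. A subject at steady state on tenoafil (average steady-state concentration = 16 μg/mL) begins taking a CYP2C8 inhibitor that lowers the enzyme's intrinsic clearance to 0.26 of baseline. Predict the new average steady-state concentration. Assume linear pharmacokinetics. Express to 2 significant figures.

CYP2C8: 0.3 × 0.26 = 0.078
CYP2D6: 0.26 (unchanged)
Other: 0.44 (unchanged)
Relative clearance = 0.078 + 0.26 + 0.44 = 0.778.
Average steady-state concentration ∝ 1/CL, so new value = 16 / 0.778 = 21 μg/mL.

21 μg/mL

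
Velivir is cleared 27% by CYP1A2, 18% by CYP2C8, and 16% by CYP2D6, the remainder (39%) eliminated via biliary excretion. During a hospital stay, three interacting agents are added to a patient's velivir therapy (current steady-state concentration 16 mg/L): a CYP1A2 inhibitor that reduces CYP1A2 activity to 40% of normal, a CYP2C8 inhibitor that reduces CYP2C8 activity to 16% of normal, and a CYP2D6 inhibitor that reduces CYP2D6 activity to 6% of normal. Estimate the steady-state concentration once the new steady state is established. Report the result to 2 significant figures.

30 mg/L

The CYP1A2 pathway (27% of clearance) drops to 0.4× activity: 0.27 × 0.4 = 0.108.
The CYP2C8 pathway (18% of clearance) drops to 0.16× activity: 0.18 × 0.16 = 0.0288.
The CYP2D6 pathway (16% of clearance) is reduced to 0.06× activity: 0.16 × 0.06 = 0.0096.
Non-CYP routes (39%) are unchanged.
CL_new/CL_old = 0.108 + 0.0288 + 0.0096 + 0.39 = 0.5364.
Dividing the baseline by the relative clearance: 16 / 0.5364 = 30 mg/L.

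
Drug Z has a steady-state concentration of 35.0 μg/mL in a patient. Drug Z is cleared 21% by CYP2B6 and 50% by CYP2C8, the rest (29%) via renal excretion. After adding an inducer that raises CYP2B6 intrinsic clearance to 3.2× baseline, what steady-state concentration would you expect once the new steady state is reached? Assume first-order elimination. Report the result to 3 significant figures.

23.9 μg/mL

CYP2B6: 0.21 × 3.2 = 0.672
CYP2C8: 0.5 (unchanged)
Other: 0.29 (unchanged)
Relative clearance = 0.672 + 0.5 + 0.29 = 1.462.
New steady-state concentration = baseline ÷ relative clearance = 35.0 / 1.462 = 23.9 μg/mL.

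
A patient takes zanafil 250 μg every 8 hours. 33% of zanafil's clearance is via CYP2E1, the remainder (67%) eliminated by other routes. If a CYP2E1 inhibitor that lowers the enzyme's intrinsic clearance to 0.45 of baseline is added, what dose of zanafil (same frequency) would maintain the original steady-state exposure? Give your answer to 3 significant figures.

205 μg

The CYP2E1 pathway (33% of clearance) drops to 0.45× activity: 0.33 × 0.45 = 0.1485.
Non-CYP routes (67%) are unchanged.
Relative clearance = 0.1485 + 0.67 = 0.8185.
Exposure is unchanged when dose changes in proportion to clearance. New dose = 250 μg × 0.8185 = 205 μg.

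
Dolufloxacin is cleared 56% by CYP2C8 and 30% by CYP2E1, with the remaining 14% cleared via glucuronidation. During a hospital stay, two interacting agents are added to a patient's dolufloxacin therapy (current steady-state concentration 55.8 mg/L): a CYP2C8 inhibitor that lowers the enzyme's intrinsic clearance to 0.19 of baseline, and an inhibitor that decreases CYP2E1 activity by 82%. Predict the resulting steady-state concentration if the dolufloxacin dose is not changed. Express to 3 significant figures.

CYP2C8: 0.56 × 0.19 = 0.1064
CYP2E1: 0.3 × 0.18 = 0.054
Other: 0.14 (unchanged)
Relative clearance = 0.1064 + 0.054 + 0.14 = 0.3004.
New steady-state concentration = 55.8 / 0.3004 = 186 mg/L (concentration scales inversely with clearance).

186 mg/L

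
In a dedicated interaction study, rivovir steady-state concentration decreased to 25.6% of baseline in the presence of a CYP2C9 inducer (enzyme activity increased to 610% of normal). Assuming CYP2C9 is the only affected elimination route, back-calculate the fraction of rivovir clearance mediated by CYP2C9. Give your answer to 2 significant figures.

0.57

CL'/CL = 1 / 0.256 = 3.906
6.1·fm + (1 − fm) = 3.906
fm = (3.906 − 1) / (6.1 − 1) = 0.57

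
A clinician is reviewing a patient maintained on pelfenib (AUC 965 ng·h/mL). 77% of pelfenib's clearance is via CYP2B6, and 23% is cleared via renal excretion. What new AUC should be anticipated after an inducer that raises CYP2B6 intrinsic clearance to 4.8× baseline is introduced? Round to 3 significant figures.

246 ng·h/mL

The CYP2B6 pathway (77% of clearance) increases to 4.8× activity: 0.77 × 4.8 = 3.696.
Non-CYP routes (23%) are unchanged.
Relative clearance = 3.696 + 0.23 = 3.926.
New AUC = baseline ÷ relative clearance = 965 / 3.926 = 246 ng·h/mL.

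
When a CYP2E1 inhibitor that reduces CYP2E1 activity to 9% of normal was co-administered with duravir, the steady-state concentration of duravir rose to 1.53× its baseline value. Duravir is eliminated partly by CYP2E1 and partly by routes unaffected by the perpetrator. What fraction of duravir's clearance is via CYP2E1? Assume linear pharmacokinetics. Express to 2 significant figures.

CL'/CL = 1 / 1.53 = 0.6536
0.09·fm + (1 − fm) = 0.6536
fm = (0.6536 − 1) / (0.09 − 1) = 0.38

0.38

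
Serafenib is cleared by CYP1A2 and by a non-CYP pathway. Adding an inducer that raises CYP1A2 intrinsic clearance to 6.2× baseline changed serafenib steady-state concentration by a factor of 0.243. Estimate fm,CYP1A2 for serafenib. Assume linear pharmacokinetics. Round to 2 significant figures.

0.60

Write x for the fraction cleared via CYP1A2. The observed steady-state concentration change means clearance rose to 1/0.243 = 4.115 of baseline.
Setting x·6.2 + (1 − x) = 4.115 and solving: x = (4.115 − 1)/(6.2 − 1) = 0.60.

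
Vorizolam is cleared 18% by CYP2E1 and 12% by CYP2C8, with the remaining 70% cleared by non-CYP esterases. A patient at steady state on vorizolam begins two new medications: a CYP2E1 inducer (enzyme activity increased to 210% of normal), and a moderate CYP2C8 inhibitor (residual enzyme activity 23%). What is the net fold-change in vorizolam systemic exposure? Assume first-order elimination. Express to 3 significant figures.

0.904

CYP2E1: 0.18 × 2.1 = 0.378
CYP2C8: 0.12 × 0.23 = 0.0276
Other: 0.7 (unchanged)
CL_new/CL_old = 0.378 + 0.0276 + 0.7 = 1.1056.
Because systemic exposure varies inversely with clearance, the combined effect is 1 / 1.1056 = 0.904.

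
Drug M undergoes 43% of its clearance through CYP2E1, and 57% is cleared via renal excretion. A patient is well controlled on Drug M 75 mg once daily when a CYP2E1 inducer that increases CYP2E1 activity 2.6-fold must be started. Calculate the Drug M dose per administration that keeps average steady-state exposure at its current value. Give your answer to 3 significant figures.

CYP2E1: 0.43 × 2.6 = 1.118
Other: 0.57 (unchanged)
Relative clearance = 1.118 + 0.57 = 1.688.
To maintain the same steady-state level, dose must scale with clearance: new dose = 75 × 1.688 = 127 mg.

127 mg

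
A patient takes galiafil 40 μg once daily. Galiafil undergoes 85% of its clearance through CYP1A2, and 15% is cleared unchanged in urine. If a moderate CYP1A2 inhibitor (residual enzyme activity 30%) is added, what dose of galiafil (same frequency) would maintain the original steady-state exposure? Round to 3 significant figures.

16.2 μg

The CYP1A2 pathway (85% of clearance) is reduced to 0.3× activity: 0.85 × 0.3 = 0.255.
The remaining 15% of clearance is unaffected.
New clearance relative to baseline: 0.255 + 0.15 = 0.405.
To maintain the same steady-state level, dose must scale with clearance: new dose = 40 × 0.405 = 16.2 μg.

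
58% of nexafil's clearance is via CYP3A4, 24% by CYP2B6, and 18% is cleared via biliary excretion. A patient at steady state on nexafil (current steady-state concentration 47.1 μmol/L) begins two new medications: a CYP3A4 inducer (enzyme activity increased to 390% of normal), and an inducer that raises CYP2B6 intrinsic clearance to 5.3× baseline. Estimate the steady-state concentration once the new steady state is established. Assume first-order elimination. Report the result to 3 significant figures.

12.7 μmol/L

CYP3A4: 0.58 × 3.9 = 2.262
CYP2B6: 0.24 × 5.3 = 1.272
Other: 0.18 (unchanged)
CL_new/CL_old = 2.262 + 1.272 + 0.18 = 3.714.
Dividing the baseline by the relative clearance: 47.1 / 3.714 = 12.7 μmol/L.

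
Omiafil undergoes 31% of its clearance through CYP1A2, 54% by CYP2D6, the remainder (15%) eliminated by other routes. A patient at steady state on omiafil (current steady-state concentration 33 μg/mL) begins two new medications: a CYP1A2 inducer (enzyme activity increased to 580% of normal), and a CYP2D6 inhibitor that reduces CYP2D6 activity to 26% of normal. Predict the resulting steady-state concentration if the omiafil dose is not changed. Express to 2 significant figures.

16 μg/mL

The CYP1A2 pathway (31% of clearance) rises to 5.8× activity: 0.31 × 5.8 = 1.798.
The CYP2D6 pathway (54% of clearance) is reduced to 0.26× activity: 0.54 × 0.26 = 0.1404.
Non-CYP routes (15%) are unchanged.
New clearance relative to baseline: 1.798 + 0.1404 + 0.15 = 2.0884.
New steady-state concentration = 33 / 2.0884 = 16 μg/mL (concentration scales inversely with clearance).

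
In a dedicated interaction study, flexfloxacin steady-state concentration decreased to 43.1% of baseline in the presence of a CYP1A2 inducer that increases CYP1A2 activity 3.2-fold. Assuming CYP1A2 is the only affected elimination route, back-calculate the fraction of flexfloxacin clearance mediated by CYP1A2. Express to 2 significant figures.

0.60

Let x = fm,CYP1A2. Because steady-state concentration ∝ 1/CL, relative clearance rose to 1/0.431 = 2.32.
Only the CYP1A2 route changed, so 2.32 = x·3.2 + (1 − x), giving x = 0.60.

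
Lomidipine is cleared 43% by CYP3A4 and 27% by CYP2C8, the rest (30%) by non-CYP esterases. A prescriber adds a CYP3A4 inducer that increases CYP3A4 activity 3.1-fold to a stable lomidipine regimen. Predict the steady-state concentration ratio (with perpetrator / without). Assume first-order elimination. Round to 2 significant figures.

The CYP3A4 pathway (43% of clearance) is boosted to 3.1× activity: 0.43 × 3.1 = 1.333.
CYP2C8 (27%) and the residual 30% are unaffected.
CL_new/CL_old = 1.333 + 0.27 + 0.3 = 1.903.
Since steady-state concentration ∝ 1/CL, the ratio is 1 / 1.903 = 0.53.

0.53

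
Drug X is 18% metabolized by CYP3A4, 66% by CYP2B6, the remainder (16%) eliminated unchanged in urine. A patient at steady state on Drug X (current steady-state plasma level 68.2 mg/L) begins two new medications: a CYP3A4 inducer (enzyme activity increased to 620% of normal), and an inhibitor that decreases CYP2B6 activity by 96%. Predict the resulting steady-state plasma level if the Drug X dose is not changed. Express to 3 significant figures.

CYP3A4: 0.18 × 6.2 = 1.116
CYP2B6: 0.66 × 0.04 = 0.0264
Other: 0.16 (unchanged)
New clearance relative to baseline: 1.116 + 0.0264 + 0.16 = 1.3024.
New steady-state plasma level = 68.2 / 1.3024 = 52.4 mg/L (concentration scales inversely with clearance).

52.4 mg/L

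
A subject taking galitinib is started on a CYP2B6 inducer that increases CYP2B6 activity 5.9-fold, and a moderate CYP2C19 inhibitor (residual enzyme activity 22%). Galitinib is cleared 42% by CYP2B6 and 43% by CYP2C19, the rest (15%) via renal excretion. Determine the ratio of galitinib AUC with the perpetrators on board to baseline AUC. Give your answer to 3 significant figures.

0.367

The CYP2B6 pathway (42% of clearance) is boosted to 5.9× activity: 0.42 × 5.9 = 2.478.
The CYP2C19 pathway (43% of clearance) is reduced to 0.22× activity: 0.43 × 0.22 = 0.0946.
The remaining 15% of clearance is unaffected.
CL_new/CL_old = 2.478 + 0.0946 + 0.15 = 2.7226.
AUC ∝ 1/CL: fold-change = 1 / 2.7226 = 0.367.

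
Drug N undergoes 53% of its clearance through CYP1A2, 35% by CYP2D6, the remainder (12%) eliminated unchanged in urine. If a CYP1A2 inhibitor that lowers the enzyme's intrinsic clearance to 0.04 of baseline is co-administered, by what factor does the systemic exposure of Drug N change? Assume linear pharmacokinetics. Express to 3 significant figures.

2.04

The CYP1A2 pathway (53% of clearance) drops to 0.04× activity: 0.53 × 0.04 = 0.0212.
CYP2D6 (35%) and the residual 12% are unaffected.
Relative clearance = 0.0212 + 0.35 + 0.12 = 0.4912.
Systemic exposure ratio = CL_old/CL_new = 1 / 0.4912 = 2.04.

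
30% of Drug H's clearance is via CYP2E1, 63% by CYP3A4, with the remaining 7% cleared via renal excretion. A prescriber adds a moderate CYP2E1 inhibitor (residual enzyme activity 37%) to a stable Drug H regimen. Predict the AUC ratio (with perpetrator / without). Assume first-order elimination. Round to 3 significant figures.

1.23

CYP2E1: 0.3 × 0.37 = 0.111
CYP3A4: 0.63 (unchanged)
Other: 0.07 (unchanged)
New clearance relative to baseline: 0.111 + 0.63 + 0.07 = 0.811.
AUC ratio = CL_old/CL_new = 1 / 0.811 = 1.23.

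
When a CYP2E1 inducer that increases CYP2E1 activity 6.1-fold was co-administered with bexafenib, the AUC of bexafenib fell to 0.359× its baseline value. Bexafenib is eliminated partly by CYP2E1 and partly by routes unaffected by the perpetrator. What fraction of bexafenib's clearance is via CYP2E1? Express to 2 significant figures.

Let x = fm,CYP2E1. Because AUC ∝ 1/CL, relative clearance rose to 1/0.359 = 2.786.
Only the CYP2E1 route changed, so 2.786 = x·6.1 + (1 − x), giving x = 0.35.

0.35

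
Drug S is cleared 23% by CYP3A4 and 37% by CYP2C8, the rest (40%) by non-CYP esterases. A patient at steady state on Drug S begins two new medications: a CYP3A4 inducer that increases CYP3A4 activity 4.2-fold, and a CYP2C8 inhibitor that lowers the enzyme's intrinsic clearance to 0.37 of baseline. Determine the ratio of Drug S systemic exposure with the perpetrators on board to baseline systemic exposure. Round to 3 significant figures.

CYP3A4: 0.23 × 4.2 = 0.966
CYP2C8: 0.37 × 0.37 = 0.1369
Other: 0.4 (unchanged)
New clearance relative to baseline: 0.966 + 0.1369 + 0.4 = 1.5029.
Net systemic exposure ratio = 1 / 1.5029 = 0.665.

0.665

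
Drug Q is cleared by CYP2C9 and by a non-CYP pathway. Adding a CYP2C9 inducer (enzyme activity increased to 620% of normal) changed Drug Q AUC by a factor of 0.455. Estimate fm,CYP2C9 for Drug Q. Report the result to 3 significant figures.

0.230

CL'/CL = 1 / 0.455 = 2.198
6.2·fm + (1 − fm) = 2.198
fm = (2.198 − 1) / (6.2 − 1) = 0.230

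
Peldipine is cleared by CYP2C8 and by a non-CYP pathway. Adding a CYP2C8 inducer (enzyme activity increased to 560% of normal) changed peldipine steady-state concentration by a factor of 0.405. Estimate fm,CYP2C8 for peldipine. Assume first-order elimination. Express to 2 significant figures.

Call the CYP2C8 fraction fm. After the interaction, CL_new/CL_old = fm × 5.6 + (1 − fm).
Steady-state concentration ratio = 1 / (new CL fraction), so new CL fraction = 1 / 0.405 = 2.469.
fm × 5.6 + 1 − fm = 2.469  ⇒  fm × (5.6 − 1) = 1.469  ⇒  fm = 0.32.

0.32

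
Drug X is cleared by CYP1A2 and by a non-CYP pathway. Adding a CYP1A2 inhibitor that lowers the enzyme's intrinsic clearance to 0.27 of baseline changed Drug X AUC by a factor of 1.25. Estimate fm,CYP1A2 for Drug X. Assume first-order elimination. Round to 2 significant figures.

0.27

CL'/CL = 1 / 1.25 = 0.8
0.27·fm + (1 − fm) = 0.8
fm = (0.8 − 1) / (0.27 − 1) = 0.27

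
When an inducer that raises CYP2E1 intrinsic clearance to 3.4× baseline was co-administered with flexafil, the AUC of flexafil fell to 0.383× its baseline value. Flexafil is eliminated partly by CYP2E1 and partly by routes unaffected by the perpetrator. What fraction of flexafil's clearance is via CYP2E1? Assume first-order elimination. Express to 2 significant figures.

0.67

Let x = fm,CYP2E1. Because AUC ∝ 1/CL, relative clearance rose to 1/0.383 = 2.611.
Setting x·3.4 + (1 − x) = 2.611 and solving: x = (2.611 − 1)/(3.4 − 1) = 0.67.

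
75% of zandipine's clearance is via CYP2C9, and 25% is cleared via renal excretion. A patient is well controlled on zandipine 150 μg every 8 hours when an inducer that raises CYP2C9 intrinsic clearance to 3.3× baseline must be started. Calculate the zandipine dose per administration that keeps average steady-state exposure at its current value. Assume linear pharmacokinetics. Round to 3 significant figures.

The CYP2C9 pathway (75% of clearance) is boosted to 3.3× activity: 0.75 × 3.3 = 2.475.
The remaining 25% of clearance is unaffected.
CL_new/CL_old = 2.475 + 0.25 = 2.725.
Css,avg = (dose rate)/CL, so holding Css fixed requires dose ∝ CL: 150 × 2.725 = 409 μg.

409 μg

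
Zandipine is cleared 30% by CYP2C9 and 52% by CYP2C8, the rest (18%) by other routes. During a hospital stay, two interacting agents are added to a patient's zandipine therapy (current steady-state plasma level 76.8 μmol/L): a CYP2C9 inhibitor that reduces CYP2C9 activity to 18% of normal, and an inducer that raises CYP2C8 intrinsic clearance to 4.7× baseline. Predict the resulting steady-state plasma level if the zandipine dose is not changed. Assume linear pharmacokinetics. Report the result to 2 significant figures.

29 μmol/L

The CYP2C9 pathway (30% of clearance) falls to 0.18× activity: 0.3 × 0.18 = 0.054.
The CYP2C8 pathway (52% of clearance) rises to 4.7× activity: 0.52 × 4.7 = 2.444.
Non-CYP routes (18%) are unchanged.
Relative clearance = 0.054 + 2.444 + 0.18 = 2.678.
Steady-state plasma level ∝ 1/CL: new value = 76.8 / 2.678 = 29 μmol/L.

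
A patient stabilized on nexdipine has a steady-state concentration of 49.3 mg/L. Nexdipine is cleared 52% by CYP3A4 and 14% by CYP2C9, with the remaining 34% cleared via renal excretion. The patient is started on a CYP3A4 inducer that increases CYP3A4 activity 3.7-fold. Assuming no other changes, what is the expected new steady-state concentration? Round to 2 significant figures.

The CYP3A4 pathway (52% of clearance) increases to 3.7× activity: 0.52 × 3.7 = 1.924.
CYP2C9 (14%) and the residual 34% are unaffected.
CL_new/CL_old = 1.924 + 0.14 + 0.34 = 2.404.
Steady-state concentration ∝ 1/CL, so new value = 49.3 / 2.404 = 21 mg/L.

21 mg/L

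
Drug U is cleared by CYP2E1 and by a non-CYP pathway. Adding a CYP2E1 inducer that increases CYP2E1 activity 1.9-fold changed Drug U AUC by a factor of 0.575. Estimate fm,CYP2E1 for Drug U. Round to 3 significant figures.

Let fm be the CYP2E1 fraction. New clearance relative to baseline = fm × 1.9 + (1 − fm).
AUC ratio = 1 / (new CL fraction), so new CL fraction = 1 / 0.575 = 1.739.
fm × 1.9 + 1 − fm = 1.739  ⇒  fm × (1.9 − 1) = 0.7391  ⇒  fm = 0.821.

0.821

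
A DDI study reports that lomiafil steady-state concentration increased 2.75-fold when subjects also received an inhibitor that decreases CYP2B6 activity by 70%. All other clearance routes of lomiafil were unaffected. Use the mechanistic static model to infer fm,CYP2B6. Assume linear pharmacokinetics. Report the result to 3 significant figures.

0.909

CL'/CL = 1 / 2.75 = 0.3636
0.3·fm + (1 − fm) = 0.3636
fm = (0.3636 − 1) / (0.3 − 1) = 0.909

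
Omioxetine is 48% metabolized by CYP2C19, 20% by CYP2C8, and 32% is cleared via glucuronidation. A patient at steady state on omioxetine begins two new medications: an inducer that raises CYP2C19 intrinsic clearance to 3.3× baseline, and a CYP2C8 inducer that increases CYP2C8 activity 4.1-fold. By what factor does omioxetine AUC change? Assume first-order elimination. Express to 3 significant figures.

0.367

CYP2C19: 0.48 × 3.3 = 1.584
CYP2C8: 0.2 × 4.1 = 0.82
Other: 0.32 (unchanged)
Relative clearance = 1.584 + 0.82 + 0.32 = 2.724.
Because AUC varies inversely with clearance, the combined effect is 1 / 2.724 = 0.367.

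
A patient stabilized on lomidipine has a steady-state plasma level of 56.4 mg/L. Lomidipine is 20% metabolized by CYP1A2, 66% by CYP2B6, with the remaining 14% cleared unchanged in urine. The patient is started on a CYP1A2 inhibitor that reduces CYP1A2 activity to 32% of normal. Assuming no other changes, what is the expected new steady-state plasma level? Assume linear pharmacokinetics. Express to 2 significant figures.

65 mg/L

CYP1A2: 0.2 × 0.32 = 0.064
CYP2B6: 0.66 (unchanged)
Other: 0.14 (unchanged)
Relative clearance = 0.064 + 0.66 + 0.14 = 0.864.
Steady-state plasma level ∝ 1/CL, so new value = 56.4 / 0.864 = 65 mg/L.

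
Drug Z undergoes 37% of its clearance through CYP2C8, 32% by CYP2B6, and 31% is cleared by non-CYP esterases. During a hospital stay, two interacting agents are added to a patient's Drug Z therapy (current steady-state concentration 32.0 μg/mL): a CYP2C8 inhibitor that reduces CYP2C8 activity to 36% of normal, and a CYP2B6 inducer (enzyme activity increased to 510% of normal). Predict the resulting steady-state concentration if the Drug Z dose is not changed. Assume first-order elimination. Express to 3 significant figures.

15.4 μg/mL

The CYP2C8 pathway (37% of clearance) is reduced to 0.36× activity: 0.37 × 0.36 = 0.1332.
The CYP2B6 pathway (32% of clearance) rises to 5.1× activity: 0.32 × 5.1 = 1.632.
Non-CYP routes (31%) are unchanged.
CL_new/CL_old = 0.1332 + 1.632 + 0.31 = 2.0752.
Steady-state concentration ∝ 1/CL: new value = 32.0 / 2.0752 = 15.4 μg/mL.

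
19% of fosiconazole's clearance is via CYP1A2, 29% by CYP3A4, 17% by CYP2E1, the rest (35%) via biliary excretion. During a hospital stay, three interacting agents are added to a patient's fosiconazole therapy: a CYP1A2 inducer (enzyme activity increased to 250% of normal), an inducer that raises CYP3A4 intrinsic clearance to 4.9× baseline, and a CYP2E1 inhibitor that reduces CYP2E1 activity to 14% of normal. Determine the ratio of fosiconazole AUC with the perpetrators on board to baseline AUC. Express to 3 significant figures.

The CYP1A2 pathway (19% of clearance) increases to 2.5× activity: 0.19 × 2.5 = 0.475.
The CYP3A4 pathway (29% of clearance) increases to 4.9× activity: 0.29 × 4.9 = 1.421.
The CYP2E1 pathway (17% of clearance) is reduced to 0.14× activity: 0.17 × 0.14 = 0.0238.
Non-CYP routes (35%) are unchanged.
New clearance relative to baseline: 0.475 + 1.421 + 0.0238 + 0.35 = 2.2698.
AUC ∝ 1/CL: fold-change = 1 / 2.2698 = 0.441.

0.441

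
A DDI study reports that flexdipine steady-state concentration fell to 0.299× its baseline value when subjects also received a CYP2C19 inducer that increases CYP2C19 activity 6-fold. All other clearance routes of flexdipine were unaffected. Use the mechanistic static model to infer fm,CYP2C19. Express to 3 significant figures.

0.469

Let x = fm,CYP2C19. Because steady-state concentration ∝ 1/CL, relative clearance rose to 1/0.299 = 3.344.
Only the CYP2C19 route changed, so 3.344 = x·6 + (1 − x), giving x = 0.469.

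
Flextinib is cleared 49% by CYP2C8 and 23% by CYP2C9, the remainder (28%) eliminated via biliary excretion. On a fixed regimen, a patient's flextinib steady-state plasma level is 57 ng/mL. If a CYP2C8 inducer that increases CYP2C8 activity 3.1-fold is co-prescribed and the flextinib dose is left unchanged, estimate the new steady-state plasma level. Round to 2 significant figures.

CYP2C8: 0.49 × 3.1 = 1.519
CYP2C9: 0.23 (unchanged)
Other: 0.28 (unchanged)
New clearance relative to baseline: 1.519 + 0.23 + 0.28 = 2.029.
Steady-state plasma level ∝ 1/CL, so new value = 57 / 2.029 = 28 ng/mL.

28 ng/mL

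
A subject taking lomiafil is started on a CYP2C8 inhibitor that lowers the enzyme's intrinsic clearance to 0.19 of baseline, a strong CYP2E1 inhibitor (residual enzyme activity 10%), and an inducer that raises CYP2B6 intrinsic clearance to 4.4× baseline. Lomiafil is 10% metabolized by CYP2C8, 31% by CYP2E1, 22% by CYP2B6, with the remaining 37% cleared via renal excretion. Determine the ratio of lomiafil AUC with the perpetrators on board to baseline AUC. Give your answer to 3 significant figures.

The CYP2C8 pathway (10% of clearance) is reduced to 0.19× activity: 0.1 × 0.19 = 0.019.
The CYP2E1 pathway (31% of clearance) drops to 0.1× activity: 0.31 × 0.1 = 0.031.
The CYP2B6 pathway (22% of clearance) is boosted to 4.4× activity: 0.22 × 4.4 = 0.968.
Non-CYP routes (37%) are unchanged.
CL_new/CL_old = 0.019 + 0.031 + 0.968 + 0.37 = 1.388.
AUC ∝ 1/CL: fold-change = 1 / 1.388 = 0.720.

0.720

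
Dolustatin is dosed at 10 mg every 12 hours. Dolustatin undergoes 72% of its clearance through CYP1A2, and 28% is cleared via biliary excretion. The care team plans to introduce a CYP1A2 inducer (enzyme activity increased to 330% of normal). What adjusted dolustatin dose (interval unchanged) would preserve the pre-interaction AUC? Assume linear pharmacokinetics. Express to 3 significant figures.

The CYP1A2 pathway (72% of clearance) rises to 3.3× activity: 0.72 × 3.3 = 2.376.
The remaining 28% of clearance is unaffected.
Relative clearance = 2.376 + 0.28 = 2.656.
Exposure is unchanged when dose changes in proportion to clearance. New dose = 10 mg × 2.656 = 26.6 mg.

26.6 mg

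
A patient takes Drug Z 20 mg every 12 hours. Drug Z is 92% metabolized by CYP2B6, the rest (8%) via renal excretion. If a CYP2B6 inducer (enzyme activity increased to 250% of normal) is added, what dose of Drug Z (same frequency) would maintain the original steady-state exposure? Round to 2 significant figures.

48 mg

The CYP2B6 pathway (92% of clearance) rises to 2.5× activity: 0.92 × 2.5 = 2.3.
Non-CYP routes (8%) are unchanged.
New clearance relative to baseline: 2.3 + 0.08 = 2.38.
Exposure is unchanged when dose changes in proportion to clearance. New dose = 20 mg × 2.38 = 48 mg.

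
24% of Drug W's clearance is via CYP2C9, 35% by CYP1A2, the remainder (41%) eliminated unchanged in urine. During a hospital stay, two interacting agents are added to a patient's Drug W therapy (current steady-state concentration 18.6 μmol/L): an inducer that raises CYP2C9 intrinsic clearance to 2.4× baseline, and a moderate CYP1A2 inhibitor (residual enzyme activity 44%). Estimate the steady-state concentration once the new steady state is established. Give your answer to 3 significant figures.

The CYP2C9 pathway (24% of clearance) is boosted to 2.4× activity: 0.24 × 2.4 = 0.576.
The CYP1A2 pathway (35% of clearance) drops to 0.44× activity: 0.35 × 0.44 = 0.154.
The remaining 41% of clearance is unaffected.
Relative clearance = 0.576 + 0.154 + 0.41 = 1.14.
Steady-state concentration ∝ 1/CL: new value = 18.6 / 1.14 = 16.3 μmol/L.

16.3 μmol/L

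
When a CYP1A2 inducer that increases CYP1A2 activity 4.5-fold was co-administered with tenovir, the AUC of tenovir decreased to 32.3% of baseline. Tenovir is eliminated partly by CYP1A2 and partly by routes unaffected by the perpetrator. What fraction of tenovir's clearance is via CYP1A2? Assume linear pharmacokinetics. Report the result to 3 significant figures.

Let x = fm,CYP1A2. Because AUC ∝ 1/CL, relative clearance rose to 1/0.323 = 3.096.
Setting x·4.5 + (1 − x) = 3.096 and solving: x = (3.096 − 1)/(4.5 − 1) = 0.599.

0.599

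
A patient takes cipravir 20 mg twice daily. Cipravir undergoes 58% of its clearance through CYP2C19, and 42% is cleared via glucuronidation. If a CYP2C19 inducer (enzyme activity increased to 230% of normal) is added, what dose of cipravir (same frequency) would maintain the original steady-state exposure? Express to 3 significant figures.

35.1 mg

The CYP2C19 pathway (58% of clearance) rises to 2.3× activity: 0.58 × 2.3 = 1.334.
Non-CYP routes (42%) are unchanged.
CL_new/CL_old = 1.334 + 0.42 = 1.754.
Css,avg = (dose rate)/CL, so holding Css fixed requires dose ∝ CL: 20 × 1.754 = 35.1 mg.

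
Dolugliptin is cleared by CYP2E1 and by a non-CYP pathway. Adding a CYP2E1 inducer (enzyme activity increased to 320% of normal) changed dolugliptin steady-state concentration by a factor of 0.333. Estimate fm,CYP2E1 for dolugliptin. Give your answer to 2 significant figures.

Let fm be the CYP2E1 fraction. New clearance relative to baseline = fm × 3.2 + (1 − fm).
Steady-state concentration ratio = 1 / (new CL fraction), so new CL fraction = 1 / 0.333 = 3.003.
fm × 3.2 + 1 − fm = 3.003  ⇒  fm × (3.2 − 1) = 2.003  ⇒  fm = 0.91.

0.91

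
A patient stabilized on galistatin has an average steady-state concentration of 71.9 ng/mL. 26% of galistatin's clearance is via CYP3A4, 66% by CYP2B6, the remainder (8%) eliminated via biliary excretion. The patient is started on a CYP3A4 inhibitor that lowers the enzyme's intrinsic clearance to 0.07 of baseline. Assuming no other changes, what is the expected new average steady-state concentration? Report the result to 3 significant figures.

94.8 ng/mL

The CYP3A4 pathway (26% of clearance) drops to 0.07× activity: 0.26 × 0.07 = 0.0182.
CYP2B6 (66%) and the residual 8% are unaffected.
New clearance relative to baseline: 0.0182 + 0.66 + 0.08 = 0.7582.
With dosing unchanged, average steady-state concentration scales as 1/CL: 71.9 / 0.7582 = 94.8 ng/mL.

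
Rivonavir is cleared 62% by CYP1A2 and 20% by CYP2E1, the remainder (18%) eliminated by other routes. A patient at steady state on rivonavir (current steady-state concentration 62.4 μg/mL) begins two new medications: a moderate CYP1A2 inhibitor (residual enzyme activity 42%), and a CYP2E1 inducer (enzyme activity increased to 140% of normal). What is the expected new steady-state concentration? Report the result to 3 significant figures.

86.6 μg/mL

CYP1A2: 0.62 × 0.42 = 0.2604
CYP2E1: 0.2 × 1.4 = 0.28
Other: 0.18 (unchanged)
CL_new/CL_old = 0.2604 + 0.28 + 0.18 = 0.7204.
Steady-state concentration ∝ 1/CL: new value = 62.4 / 0.7204 = 86.6 μg/mL.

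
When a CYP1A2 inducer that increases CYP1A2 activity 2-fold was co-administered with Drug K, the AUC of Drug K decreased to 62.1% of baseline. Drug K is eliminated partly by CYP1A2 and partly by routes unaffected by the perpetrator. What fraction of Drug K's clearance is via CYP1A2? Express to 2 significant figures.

0.61

CL'/CL = 1 / 0.621 = 1.61
2·fm + (1 − fm) = 1.61
fm = (1.61 − 1) / (2 − 1) = 0.61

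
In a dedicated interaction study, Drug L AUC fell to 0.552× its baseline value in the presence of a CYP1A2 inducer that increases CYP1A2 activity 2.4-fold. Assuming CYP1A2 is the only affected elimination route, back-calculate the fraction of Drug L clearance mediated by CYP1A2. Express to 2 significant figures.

0.58

CL'/CL = 1 / 0.552 = 1.812
2.4·fm + (1 − fm) = 1.812
fm = (1.812 − 1) / (2.4 − 1) = 0.58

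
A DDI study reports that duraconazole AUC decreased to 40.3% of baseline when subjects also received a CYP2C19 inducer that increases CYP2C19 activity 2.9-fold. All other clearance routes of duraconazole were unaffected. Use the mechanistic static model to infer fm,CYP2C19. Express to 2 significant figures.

Let fm be the CYP2C19 fraction. New clearance relative to baseline = fm × 2.9 + (1 − fm).
AUC ratio = 1 / (new CL fraction), so new CL fraction = 1 / 0.403 = 2.481.
fm × 2.9 + 1 − fm = 2.481  ⇒  fm × (2.9 − 1) = 1.481  ⇒  fm = 0.78.

0.78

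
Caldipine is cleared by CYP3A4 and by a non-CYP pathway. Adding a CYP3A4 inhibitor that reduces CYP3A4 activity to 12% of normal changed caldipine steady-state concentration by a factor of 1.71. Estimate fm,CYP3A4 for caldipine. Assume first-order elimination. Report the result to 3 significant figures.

Let fm be the CYP3A4 fraction. New clearance relative to baseline = fm × 0.12 + (1 − fm).
Steady-state concentration ratio = 1 / (new CL fraction), so new CL fraction = 1 / 1.71 = 0.5848.
fm × 0.12 + 1 − fm = 0.5848  ⇒  fm × (0.12 − 1) = −0.4152  ⇒  fm = 0.472.

0.472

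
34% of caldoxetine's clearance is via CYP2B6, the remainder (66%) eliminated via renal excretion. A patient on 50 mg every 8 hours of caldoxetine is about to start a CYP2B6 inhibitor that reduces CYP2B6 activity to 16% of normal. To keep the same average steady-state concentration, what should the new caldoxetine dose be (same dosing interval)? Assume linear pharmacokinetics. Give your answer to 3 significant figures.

The CYP2B6 pathway (34% of clearance) is reduced to 0.16× activity: 0.34 × 0.16 = 0.0544.
The remaining 66% of clearance is unaffected.
Relative clearance = 0.0544 + 0.66 = 0.7144.
Exposure is unchanged when dose changes in proportion to clearance. New dose = 50 mg × 0.7144 = 35.7 mg.

35.7 mg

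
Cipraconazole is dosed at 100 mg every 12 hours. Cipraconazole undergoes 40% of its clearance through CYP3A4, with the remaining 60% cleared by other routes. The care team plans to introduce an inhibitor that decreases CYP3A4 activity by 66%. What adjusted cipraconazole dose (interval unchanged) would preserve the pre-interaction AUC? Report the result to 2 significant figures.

The CYP3A4 pathway (40% of clearance) drops to 0.34× activity: 0.4 × 0.34 = 0.136.
The remaining 60% of clearance is unaffected.
New clearance relative to baseline: 0.136 + 0.6 = 0.736.
Css,avg = (dose rate)/CL, so holding Css fixed requires dose ∝ CL: 100 × 0.736 = 74 mg.

74 mg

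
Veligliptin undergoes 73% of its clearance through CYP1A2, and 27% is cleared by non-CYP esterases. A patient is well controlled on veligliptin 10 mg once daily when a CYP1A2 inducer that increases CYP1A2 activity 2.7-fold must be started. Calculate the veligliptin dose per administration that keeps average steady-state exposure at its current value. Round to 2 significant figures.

22 mg

The CYP1A2 pathway (73% of clearance) rises to 2.7× activity: 0.73 × 2.7 = 1.971.
Non-CYP routes (27%) are unchanged.
CL_new/CL_old = 1.971 + 0.27 = 2.241.
Css,avg = (dose rate)/CL, so holding Css fixed requires dose ∝ CL: 10 × 2.241 = 22 mg.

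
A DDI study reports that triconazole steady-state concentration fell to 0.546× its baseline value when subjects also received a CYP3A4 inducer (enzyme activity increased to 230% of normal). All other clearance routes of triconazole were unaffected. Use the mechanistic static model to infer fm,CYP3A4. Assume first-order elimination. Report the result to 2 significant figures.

0.64

Let fm be the CYP3A4 fraction. New clearance relative to baseline = fm × 2.3 + (1 − fm).
Steady-state concentration ratio = 1 / (new CL fraction), so new CL fraction = 1 / 0.546 = 1.832.
fm × 2.3 + 1 − fm = 1.832  ⇒  fm × (2.3 − 1) = 0.8315  ⇒  fm = 0.64.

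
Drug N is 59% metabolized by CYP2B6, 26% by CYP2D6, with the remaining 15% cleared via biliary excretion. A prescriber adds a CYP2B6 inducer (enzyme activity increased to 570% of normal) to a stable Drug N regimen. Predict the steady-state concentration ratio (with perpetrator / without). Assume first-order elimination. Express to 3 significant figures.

0.265

The CYP2B6 pathway (59% of clearance) increases to 5.7× activity: 0.59 × 5.7 = 3.363.
CYP2D6 (26%) and the residual 15% are unaffected.
New clearance relative to baseline: 3.363 + 0.26 + 0.15 = 3.773.
Since steady-state concentration ∝ 1/CL, the ratio is 1 / 3.773 = 0.265.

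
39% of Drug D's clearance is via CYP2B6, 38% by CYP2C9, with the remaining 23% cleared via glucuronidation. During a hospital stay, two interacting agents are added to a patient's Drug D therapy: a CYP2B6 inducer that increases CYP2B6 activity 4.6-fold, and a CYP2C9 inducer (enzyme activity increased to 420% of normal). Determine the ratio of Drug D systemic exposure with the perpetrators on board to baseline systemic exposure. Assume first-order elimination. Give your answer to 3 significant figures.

CYP2B6: 0.39 × 4.6 = 1.794
CYP2C9: 0.38 × 4.2 = 1.596
Other: 0.23 (unchanged)
Relative clearance = 1.794 + 1.596 + 0.23 = 3.62.
Because systemic exposure varies inversely with clearance, the combined effect is 1 / 3.62 = 0.276.

0.276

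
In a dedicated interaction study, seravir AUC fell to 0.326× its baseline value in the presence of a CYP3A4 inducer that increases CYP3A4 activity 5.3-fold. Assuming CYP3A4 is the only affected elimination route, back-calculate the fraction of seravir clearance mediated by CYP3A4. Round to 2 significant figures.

0.48

CL'/CL = 1 / 0.326 = 3.067
5.3·fm + (1 − fm) = 3.067
fm = (3.067 − 1) / (5.3 − 1) = 0.48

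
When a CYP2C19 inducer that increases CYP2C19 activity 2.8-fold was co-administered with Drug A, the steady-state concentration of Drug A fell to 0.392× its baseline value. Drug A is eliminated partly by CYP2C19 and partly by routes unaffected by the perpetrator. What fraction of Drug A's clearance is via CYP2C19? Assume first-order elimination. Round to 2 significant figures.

0.86

CL'/CL = 1 / 0.392 = 2.551
2.8·fm + (1 − fm) = 2.551
fm = (2.551 − 1) / (2.8 − 1) = 0.86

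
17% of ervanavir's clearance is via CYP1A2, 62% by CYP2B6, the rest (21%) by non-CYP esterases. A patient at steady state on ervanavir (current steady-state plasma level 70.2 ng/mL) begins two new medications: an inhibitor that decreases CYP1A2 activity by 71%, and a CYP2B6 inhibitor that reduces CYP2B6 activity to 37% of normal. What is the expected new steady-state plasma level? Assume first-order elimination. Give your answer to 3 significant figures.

144 ng/mL

The CYP1A2 pathway (17% of clearance) falls to 0.29× activity: 0.17 × 0.29 = 0.0493.
The CYP2B6 pathway (62% of clearance) falls to 0.37× activity: 0.62 × 0.37 = 0.2294.
The remaining 21% of clearance is unaffected.
New clearance relative to baseline: 0.0493 + 0.2294 + 0.21 = 0.4887.
New steady-state plasma level = 70.2 / 0.4887 = 144 ng/mL (concentration scales inversely with clearance).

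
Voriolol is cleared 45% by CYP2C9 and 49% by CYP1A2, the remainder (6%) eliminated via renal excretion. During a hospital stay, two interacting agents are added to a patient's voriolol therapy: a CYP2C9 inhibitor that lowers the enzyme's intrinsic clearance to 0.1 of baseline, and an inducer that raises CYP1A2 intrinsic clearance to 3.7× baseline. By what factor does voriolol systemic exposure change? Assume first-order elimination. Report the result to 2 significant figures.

The CYP2C9 pathway (45% of clearance) falls to 0.1× activity: 0.45 × 0.1 = 0.045.
The CYP1A2 pathway (49% of clearance) increases to 3.7× activity: 0.49 × 3.7 = 1.813.
Non-CYP routes (6%) are unchanged.
New clearance relative to baseline: 0.045 + 1.813 + 0.06 = 1.918.
Because systemic exposure varies inversely with clearance, the combined effect is 1 / 1.918 = 0.52.

0.52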